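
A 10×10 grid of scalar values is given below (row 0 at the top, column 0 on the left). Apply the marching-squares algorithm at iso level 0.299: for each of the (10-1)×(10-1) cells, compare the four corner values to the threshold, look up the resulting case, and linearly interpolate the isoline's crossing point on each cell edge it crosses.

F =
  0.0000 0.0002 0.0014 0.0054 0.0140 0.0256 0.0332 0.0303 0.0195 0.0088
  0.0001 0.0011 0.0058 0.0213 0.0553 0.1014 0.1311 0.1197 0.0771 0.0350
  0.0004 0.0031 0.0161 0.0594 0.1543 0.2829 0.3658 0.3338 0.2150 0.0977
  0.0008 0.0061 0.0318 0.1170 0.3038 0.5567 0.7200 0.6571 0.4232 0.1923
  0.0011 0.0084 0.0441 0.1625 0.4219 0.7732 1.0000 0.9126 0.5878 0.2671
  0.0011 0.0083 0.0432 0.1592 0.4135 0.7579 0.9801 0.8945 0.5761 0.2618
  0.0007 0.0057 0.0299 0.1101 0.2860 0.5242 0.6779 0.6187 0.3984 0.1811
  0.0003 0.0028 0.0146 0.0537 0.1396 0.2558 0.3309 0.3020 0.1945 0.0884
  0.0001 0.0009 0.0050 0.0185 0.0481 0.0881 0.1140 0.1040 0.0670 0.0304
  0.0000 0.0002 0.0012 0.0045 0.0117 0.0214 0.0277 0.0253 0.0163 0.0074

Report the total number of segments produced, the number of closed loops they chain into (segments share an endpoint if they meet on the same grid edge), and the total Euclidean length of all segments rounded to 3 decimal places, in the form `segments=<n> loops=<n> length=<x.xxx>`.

segments=22 loops=1 length=16.895

cell (1,5): code 0100 → (1.715,6.000)–(2.000,5.194)
cell (1,6): code 1100 → (1.837,7.000)–(1.715,6.000)
cell (1,7): code 1000 → (2.000,7.293)–(1.837,7.000)
cell (2,3): code 0100 → (2.968,4.000)–(3.000,3.974)
cell (2,4): code 1100 → (2.059,5.000)–(2.968,4.000)
cell (2,5): code 1110 → (2.000,5.194)–(2.059,5.000)
cell (2,7): code 1101 → (2.403,8.000)–(2.000,7.293)
cell (2,8): code 1000 → (3.000,8.538)–(2.403,8.000)
cell (3,3): code 0110 → (3.000,3.974)–(4.000,3.526)
cell (3,8): code 1001 → (4.000,8.901)–(3.000,8.538)
cell (4,3): code 0110 → (4.000,3.526)–(5.000,3.550)
cell (4,8): code 1001 → (5.000,8.882)–(4.000,8.901)
cell (5,3): code 0010 → (5.000,3.550)–(5.898,4.000)
cell (5,4): code 0111 → (5.898,4.000)–(6.000,4.055)
cell (5,8): code 1001 → (6.000,8.457)–(5.000,8.882)
cell (6,4): code 0010 → (6.000,4.055)–(6.839,5.000)
cell (6,5): code 0111 → (6.839,5.000)–(7.000,5.575)
cell (6,7): code 1011 → (7.000,7.028)–(6.487,8.000)
cell (6,8): code 0001 → (6.487,8.000)–(6.000,8.457)
cell (7,5): code 0010 → (7.000,5.575)–(7.147,6.000)
cell (7,6): code 0011 → (7.147,6.000)–(7.015,7.000)
cell (7,7): code 0001 → (7.015,7.000)–(7.000,7.028)
total: 22 segments, chained into 1 closed loop(s), length Σ = 16.895031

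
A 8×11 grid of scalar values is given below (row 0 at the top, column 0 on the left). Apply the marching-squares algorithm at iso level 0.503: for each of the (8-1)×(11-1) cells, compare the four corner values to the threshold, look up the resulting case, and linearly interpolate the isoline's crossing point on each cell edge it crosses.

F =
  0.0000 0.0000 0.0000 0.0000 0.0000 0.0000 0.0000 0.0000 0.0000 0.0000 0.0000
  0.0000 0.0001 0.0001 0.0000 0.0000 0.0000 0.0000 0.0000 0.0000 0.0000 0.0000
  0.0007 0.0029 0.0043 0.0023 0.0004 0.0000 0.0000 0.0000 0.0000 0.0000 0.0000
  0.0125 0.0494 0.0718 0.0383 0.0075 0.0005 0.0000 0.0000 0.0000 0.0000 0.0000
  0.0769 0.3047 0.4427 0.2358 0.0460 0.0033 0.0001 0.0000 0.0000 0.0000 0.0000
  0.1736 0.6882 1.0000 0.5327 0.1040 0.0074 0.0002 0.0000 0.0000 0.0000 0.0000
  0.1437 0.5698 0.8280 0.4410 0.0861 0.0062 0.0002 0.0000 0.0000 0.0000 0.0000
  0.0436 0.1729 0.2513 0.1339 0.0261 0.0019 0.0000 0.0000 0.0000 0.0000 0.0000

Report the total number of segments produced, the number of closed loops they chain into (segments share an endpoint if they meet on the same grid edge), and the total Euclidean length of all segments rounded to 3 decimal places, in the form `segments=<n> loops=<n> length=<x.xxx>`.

segments=10 loops=1 length=7.443

cell (4,0): code 0100 → (4.517,1.000)–(5.000,0.640)
cell (4,1): code 1100 → (4.108,2.000)–(4.517,1.000)
cell (4,2): code 1100 → (4.900,3.000)–(4.108,2.000)
cell (4,3): code 1000 → (5.000,3.069)–(4.900,3.000)
cell (5,0): code 0110 → (5.000,0.640)–(6.000,0.843)
cell (5,2): code 1011 → (6.000,2.840)–(5.324,3.000)
cell (5,3): code 0001 → (5.324,3.000)–(5.000,3.069)
cell (6,0): code 0010 → (6.000,0.843)–(6.168,1.000)
cell (6,1): code 0011 → (6.168,1.000)–(6.564,2.000)
cell (6,2): code 0001 → (6.564,2.000)–(6.000,2.840)
total: 10 segments, chained into 1 closed loop(s), length Σ = 7.442924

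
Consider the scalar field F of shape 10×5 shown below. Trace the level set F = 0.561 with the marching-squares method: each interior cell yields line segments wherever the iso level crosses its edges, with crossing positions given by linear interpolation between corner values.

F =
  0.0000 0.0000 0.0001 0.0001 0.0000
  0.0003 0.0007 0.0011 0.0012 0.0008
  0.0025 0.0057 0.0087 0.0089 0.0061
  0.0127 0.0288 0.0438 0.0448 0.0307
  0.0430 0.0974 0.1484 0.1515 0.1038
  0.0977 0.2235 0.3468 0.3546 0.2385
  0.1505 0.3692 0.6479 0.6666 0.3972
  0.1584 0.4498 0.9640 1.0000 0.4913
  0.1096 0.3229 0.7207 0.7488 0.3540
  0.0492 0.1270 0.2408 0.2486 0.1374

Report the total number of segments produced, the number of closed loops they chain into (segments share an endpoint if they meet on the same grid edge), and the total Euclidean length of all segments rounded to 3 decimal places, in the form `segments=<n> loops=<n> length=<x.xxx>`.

cell (5,1): code 0100 → (5.711,2.000)–(6.000,1.688)
cell (5,2): code 1100 → (5.662,3.000)–(5.711,2.000)
cell (5,3): code 1000 → (6.000,3.392)–(5.662,3.000)
cell (6,1): code 0110 → (6.000,1.688)–(7.000,1.216)
cell (6,3): code 1001 → (7.000,3.863)–(6.000,3.392)
cell (7,1): code 0110 → (7.000,1.216)–(8.000,1.599)
cell (7,3): code 1001 → (8.000,3.476)–(7.000,3.863)
cell (8,1): code 0010 → (8.000,1.599)–(8.333,2.000)
cell (8,2): code 0011 → (8.333,2.000)–(8.375,3.000)
cell (8,3): code 0001 → (8.375,3.000)–(8.000,3.476)
total: 10 segments, chained into 1 closed loop(s), length Σ = 8.426462

segments=10 loops=1 length=8.426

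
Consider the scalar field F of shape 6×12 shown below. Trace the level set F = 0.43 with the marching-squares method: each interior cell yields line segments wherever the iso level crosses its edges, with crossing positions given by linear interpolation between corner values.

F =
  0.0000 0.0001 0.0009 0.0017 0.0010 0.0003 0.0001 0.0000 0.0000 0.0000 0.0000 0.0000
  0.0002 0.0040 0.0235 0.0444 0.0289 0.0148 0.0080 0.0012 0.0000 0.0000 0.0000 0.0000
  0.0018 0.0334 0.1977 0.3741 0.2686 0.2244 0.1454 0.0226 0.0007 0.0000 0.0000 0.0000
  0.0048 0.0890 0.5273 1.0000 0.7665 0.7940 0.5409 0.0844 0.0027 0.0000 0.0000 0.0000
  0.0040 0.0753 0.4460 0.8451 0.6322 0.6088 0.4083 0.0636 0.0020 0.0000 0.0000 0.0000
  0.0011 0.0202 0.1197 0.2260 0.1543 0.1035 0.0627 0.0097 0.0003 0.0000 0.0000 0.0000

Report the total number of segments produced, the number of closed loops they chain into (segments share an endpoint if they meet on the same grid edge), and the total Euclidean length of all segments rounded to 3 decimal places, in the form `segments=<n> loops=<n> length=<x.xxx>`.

segments=14 loops=1 length=11.322

cell (2,1): code 0100 → (2.705,2.000)–(3.000,1.778)
cell (2,2): code 1100 → (2.089,3.000)–(2.705,2.000)
cell (2,3): code 1100 → (2.324,4.000)–(2.089,3.000)
cell (2,4): code 1100 → (2.361,5.000)–(2.324,4.000)
cell (2,5): code 1100 → (2.720,6.000)–(2.361,5.000)
cell (2,6): code 1000 → (3.000,6.243)–(2.720,6.000)
cell (3,1): code 0110 → (3.000,1.778)–(4.000,1.957)
cell (3,5): code 1011 → (4.000,5.892)–(3.836,6.000)
cell (3,6): code 0001 → (3.836,6.000)–(3.000,6.243)
cell (4,1): code 0010 → (4.000,1.957)–(4.049,2.000)
cell (4,2): code 0011 → (4.049,2.000)–(4.670,3.000)
cell (4,3): code 0011 → (4.670,3.000)–(4.423,4.000)
cell (4,4): code 0011 → (4.423,4.000)–(4.354,5.000)
cell (4,5): code 0001 → (4.354,5.000)–(4.000,5.892)
total: 14 segments, chained into 1 closed loop(s), length Σ = 11.322479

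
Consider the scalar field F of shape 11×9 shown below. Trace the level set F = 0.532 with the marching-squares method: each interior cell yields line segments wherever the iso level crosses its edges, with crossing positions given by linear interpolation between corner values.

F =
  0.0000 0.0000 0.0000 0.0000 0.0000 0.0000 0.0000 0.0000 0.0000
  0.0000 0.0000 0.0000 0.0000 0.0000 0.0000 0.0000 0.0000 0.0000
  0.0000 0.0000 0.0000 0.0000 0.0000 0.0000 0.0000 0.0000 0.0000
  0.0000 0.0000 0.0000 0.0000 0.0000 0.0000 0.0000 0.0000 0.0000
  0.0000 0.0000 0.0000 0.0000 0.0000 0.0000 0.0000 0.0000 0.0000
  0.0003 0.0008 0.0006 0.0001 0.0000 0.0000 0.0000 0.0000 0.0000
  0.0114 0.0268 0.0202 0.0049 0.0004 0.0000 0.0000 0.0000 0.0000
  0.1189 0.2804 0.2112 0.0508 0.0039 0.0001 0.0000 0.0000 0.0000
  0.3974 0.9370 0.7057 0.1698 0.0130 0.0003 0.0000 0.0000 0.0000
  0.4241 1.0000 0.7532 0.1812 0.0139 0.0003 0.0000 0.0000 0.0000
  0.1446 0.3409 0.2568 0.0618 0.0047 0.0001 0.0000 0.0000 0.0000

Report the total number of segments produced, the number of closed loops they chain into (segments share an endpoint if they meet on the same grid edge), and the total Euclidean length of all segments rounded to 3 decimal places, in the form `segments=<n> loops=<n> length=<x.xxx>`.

segments=8 loops=1 length=7.192

cell (7,0): code 0100 → (7.383,1.000)–(8.000,0.249)
cell (7,1): code 1100 → (7.649,2.000)–(7.383,1.000)
cell (7,2): code 1000 → (8.000,2.324)–(7.649,2.000)
cell (8,0): code 0110 → (8.000,0.249)–(9.000,0.187)
cell (8,2): code 1001 → (9.000,2.387)–(8.000,2.324)
cell (9,0): code 0010 → (9.000,0.187)–(9.710,1.000)
cell (9,1): code 0011 → (9.710,1.000)–(9.446,2.000)
cell (9,2): code 0001 → (9.446,2.000)–(9.000,2.387)
total: 8 segments, chained into 1 closed loop(s), length Σ = 7.191530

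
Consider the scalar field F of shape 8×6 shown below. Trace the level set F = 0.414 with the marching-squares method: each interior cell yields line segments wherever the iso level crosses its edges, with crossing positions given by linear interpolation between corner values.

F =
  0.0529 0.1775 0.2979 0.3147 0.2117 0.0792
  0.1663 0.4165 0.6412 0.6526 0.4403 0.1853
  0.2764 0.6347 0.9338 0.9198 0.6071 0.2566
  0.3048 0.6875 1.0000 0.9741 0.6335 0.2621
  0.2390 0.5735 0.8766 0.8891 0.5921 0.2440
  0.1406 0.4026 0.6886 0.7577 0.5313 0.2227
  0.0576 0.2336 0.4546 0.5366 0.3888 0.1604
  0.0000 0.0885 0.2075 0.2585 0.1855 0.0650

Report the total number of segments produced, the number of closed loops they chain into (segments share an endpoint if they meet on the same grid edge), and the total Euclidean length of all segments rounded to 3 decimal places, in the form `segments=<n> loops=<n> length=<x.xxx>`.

segments=20 loops=1 length=16.603

cell (0,0): code 0100 → (0.990,1.000)–(1.000,0.990)
cell (0,1): code 1100 → (0.338,2.000)–(0.990,1.000)
cell (0,2): code 1100 → (0.294,3.000)–(0.338,2.000)
cell (0,3): code 1100 → (0.885,4.000)–(0.294,3.000)
cell (0,4): code 1000 → (1.000,4.103)–(0.885,4.000)
cell (1,0): code 0110 → (1.000,0.990)–(2.000,0.384)
cell (1,4): code 1001 → (2.000,4.551)–(1.000,4.103)
cell (2,0): code 0110 → (2.000,0.384)–(3.000,0.285)
cell (2,4): code 1001 → (3.000,4.591)–(2.000,4.551)
cell (3,0): code 0110 → (3.000,0.285)–(4.000,0.523)
cell (3,4): code 1001 → (4.000,4.512)–(3.000,4.591)
cell (4,0): code 0010 → (4.000,0.523)–(4.933,1.000)
cell (4,1): code 0111 → (4.933,1.000)–(5.000,1.040)
cell (4,4): code 1001 → (5.000,4.380)–(4.000,4.512)
cell (5,1): code 0110 → (5.000,1.040)–(6.000,1.816)
cell (5,3): code 1011 → (6.000,3.829)–(5.823,4.000)
cell (5,4): code 0001 → (5.823,4.000)–(5.000,4.380)
cell (6,1): code 0010 → (6.000,1.816)–(6.164,2.000)
cell (6,2): code 0011 → (6.164,2.000)–(6.441,3.000)
cell (6,3): code 0001 → (6.441,3.000)–(6.000,3.829)
total: 20 segments, chained into 1 closed loop(s), length Σ = 16.602762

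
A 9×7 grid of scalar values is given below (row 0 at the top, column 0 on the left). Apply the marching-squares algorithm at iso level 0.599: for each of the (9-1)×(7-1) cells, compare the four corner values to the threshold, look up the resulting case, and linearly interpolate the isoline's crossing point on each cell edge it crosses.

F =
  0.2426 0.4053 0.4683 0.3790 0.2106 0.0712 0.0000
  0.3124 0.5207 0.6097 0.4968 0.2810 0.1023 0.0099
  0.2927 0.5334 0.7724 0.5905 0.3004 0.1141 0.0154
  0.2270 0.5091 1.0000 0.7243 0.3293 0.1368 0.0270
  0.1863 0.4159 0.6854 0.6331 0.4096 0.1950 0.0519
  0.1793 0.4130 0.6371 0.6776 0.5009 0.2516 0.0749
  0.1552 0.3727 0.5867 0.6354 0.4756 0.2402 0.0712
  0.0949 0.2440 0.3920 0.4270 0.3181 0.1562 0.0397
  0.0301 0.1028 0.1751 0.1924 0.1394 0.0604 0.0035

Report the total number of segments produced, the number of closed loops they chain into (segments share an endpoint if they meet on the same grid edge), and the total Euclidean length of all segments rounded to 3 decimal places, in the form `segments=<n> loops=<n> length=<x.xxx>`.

segments=16 loops=1 length=12.209

cell (0,1): code 0100 → (0.924,2.000)–(1.000,1.880)
cell (0,2): code 1000 → (1.000,2.095)–(0.924,2.000)
cell (1,1): code 0110 → (1.000,1.880)–(2.000,1.274)
cell (1,2): code 1001 → (2.000,2.953)–(1.000,2.095)
cell (2,1): code 0110 → (2.000,1.274)–(3.000,1.183)
cell (2,2): code 1101 → (2.064,3.000)–(2.000,2.953)
cell (2,3): code 1000 → (3.000,3.317)–(2.064,3.000)
cell (3,1): code 0110 → (3.000,1.183)–(4.000,1.679)
cell (3,3): code 1001 → (4.000,3.153)–(3.000,3.317)
cell (4,1): code 0110 → (4.000,1.679)–(5.000,1.830)
cell (4,3): code 1001 → (5.000,3.445)–(4.000,3.153)
cell (5,1): code 0010 → (5.000,1.830)–(5.756,2.000)
cell (5,2): code 0111 → (5.756,2.000)–(6.000,2.253)
cell (5,3): code 1001 → (6.000,3.228)–(5.000,3.445)
cell (6,2): code 0010 → (6.000,2.253)–(6.175,3.000)
cell (6,3): code 0001 → (6.175,3.000)–(6.000,3.228)
total: 16 segments, chained into 1 closed loop(s), length Σ = 12.208864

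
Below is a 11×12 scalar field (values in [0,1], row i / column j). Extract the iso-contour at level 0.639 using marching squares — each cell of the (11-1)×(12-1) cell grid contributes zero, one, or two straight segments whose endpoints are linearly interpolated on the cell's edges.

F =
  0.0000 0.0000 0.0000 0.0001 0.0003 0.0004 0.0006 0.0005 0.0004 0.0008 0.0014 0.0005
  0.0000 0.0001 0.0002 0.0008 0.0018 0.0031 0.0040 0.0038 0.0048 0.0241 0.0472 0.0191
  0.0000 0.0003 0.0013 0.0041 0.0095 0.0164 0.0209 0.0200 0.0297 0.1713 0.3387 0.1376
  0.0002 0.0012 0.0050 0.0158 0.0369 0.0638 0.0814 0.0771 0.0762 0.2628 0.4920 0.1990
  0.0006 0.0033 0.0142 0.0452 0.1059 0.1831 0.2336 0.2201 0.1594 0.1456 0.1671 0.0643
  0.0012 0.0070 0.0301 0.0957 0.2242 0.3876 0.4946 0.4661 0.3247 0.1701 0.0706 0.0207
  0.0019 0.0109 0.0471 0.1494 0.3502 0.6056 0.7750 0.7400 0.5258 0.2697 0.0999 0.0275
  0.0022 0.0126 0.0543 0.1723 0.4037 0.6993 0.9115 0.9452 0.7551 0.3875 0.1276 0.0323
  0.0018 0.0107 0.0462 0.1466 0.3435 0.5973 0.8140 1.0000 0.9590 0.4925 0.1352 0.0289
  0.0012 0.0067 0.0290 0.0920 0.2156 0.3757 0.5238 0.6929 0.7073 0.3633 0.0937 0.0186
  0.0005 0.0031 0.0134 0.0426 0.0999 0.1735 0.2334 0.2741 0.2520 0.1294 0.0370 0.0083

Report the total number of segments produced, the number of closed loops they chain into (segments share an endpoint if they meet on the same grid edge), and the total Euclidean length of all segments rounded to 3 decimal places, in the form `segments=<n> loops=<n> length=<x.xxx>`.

segments=16 loops=1 length=11.591

cell (5,5): code 0100 → (5.515,6.000)–(6.000,5.197)
cell (5,6): code 1100 → (5.631,7.000)–(5.515,6.000)
cell (5,7): code 1000 → (6.000,7.472)–(5.631,7.000)
cell (6,4): code 0100 → (6.356,5.000)–(7.000,4.796)
cell (6,5): code 1110 → (6.000,5.197)–(6.356,5.000)
cell (6,7): code 1101 → (6.494,8.000)–(6.000,7.472)
cell (6,8): code 1000 → (7.000,8.316)–(6.494,8.000)
cell (7,4): code 0010 → (7.000,4.796)–(7.591,5.000)
cell (7,5): code 0111 → (7.591,5.000)–(8.000,5.192)
cell (7,8): code 1001 → (8.000,8.686)–(7.000,8.316)
cell (8,5): code 0010 → (8.000,5.192)–(8.603,6.000)
cell (8,6): code 0111 → (8.603,6.000)–(9.000,6.681)
cell (8,8): code 1001 → (9.000,8.199)–(8.000,8.686)
cell (9,6): code 0010 → (9.000,6.681)–(9.129,7.000)
cell (9,7): code 0011 → (9.129,7.000)–(9.150,8.000)
cell (9,8): code 0001 → (9.150,8.000)–(9.000,8.199)
total: 16 segments, chained into 1 closed loop(s), length Σ = 11.590853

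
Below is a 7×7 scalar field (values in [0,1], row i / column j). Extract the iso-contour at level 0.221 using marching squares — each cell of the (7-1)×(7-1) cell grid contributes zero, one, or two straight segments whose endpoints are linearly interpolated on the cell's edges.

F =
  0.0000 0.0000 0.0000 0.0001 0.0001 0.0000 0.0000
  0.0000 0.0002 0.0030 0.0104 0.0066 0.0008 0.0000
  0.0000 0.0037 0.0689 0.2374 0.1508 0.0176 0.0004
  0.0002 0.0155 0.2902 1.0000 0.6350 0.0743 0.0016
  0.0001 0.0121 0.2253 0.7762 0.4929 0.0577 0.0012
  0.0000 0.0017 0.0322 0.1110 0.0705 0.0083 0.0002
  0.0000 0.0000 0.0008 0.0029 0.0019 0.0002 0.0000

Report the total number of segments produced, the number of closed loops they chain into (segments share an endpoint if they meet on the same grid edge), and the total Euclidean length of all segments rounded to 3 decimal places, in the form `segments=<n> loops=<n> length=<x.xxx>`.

segments=12 loops=1 length=9.080

cell (1,2): code 0100 → (1.928,3.000)–(2.000,2.903)
cell (1,3): code 1000 → (2.000,3.189)–(1.928,3.000)
cell (2,1): code 0100 → (2.687,2.000)–(3.000,1.748)
cell (2,2): code 1110 → (2.000,2.903)–(2.687,2.000)
cell (2,3): code 1101 → (2.145,4.000)–(2.000,3.189)
cell (2,4): code 1000 → (3.000,4.738)–(2.145,4.000)
cell (3,1): code 0110 → (3.000,1.748)–(4.000,1.980)
cell (3,4): code 1001 → (4.000,4.625)–(3.000,4.738)
cell (4,1): code 0010 → (4.000,1.980)–(4.022,2.000)
cell (4,2): code 0011 → (4.022,2.000)–(4.835,3.000)
cell (4,3): code 0011 → (4.835,3.000)–(4.644,4.000)
cell (4,4): code 0001 → (4.644,4.000)–(4.000,4.625)
total: 12 segments, chained into 1 closed loop(s), length Σ = 9.079663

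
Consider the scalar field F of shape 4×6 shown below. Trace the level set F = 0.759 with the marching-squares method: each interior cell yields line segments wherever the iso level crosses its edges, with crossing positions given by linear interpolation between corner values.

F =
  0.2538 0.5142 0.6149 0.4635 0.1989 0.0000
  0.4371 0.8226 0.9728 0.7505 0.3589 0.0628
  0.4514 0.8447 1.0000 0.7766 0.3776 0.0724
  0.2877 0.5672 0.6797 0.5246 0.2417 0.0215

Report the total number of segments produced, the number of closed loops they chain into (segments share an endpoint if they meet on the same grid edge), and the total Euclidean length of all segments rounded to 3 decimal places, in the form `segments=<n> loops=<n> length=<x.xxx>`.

cell (0,0): code 0100 → (0.794,1.000)–(1.000,0.835)
cell (0,1): code 1100 → (0.403,2.000)–(0.794,1.000)
cell (0,2): code 1000 → (1.000,2.962)–(0.403,2.000)
cell (1,0): code 0110 → (1.000,0.835)–(2.000,0.782)
cell (1,2): code 1101 → (1.326,3.000)–(1.000,2.962)
cell (1,3): code 1000 → (2.000,3.044)–(1.326,3.000)
cell (2,0): code 0010 → (2.000,0.782)–(2.309,1.000)
cell (2,1): code 0011 → (2.309,1.000)–(2.752,2.000)
cell (2,2): code 0011 → (2.752,2.000)–(2.070,3.000)
cell (2,3): code 0001 → (2.070,3.000)–(2.000,3.044)
total: 10 segments, chained into 1 closed loop(s), length Σ = 7.240425

segments=10 loops=1 length=7.240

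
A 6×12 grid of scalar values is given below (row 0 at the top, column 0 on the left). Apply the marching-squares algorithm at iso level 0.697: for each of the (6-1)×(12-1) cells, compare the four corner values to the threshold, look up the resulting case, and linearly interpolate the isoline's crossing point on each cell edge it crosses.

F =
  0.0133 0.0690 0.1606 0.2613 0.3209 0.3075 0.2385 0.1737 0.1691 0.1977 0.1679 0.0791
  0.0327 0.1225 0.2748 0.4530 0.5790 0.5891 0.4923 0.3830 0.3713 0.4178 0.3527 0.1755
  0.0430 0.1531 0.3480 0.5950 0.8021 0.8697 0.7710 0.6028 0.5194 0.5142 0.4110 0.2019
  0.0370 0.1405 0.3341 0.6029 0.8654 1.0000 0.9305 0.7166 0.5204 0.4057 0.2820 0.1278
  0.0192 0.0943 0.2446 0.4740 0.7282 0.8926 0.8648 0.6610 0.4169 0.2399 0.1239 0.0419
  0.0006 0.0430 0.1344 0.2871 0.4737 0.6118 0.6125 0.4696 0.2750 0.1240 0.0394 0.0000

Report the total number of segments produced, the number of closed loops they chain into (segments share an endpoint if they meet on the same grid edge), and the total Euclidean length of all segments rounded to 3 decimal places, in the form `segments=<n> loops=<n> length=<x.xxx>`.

cell (1,3): code 0100 → (1.529,4.000)–(2.000,3.493)
cell (1,4): code 1100 → (1.385,5.000)–(1.529,4.000)
cell (1,5): code 1100 → (1.734,6.000)–(1.385,5.000)
cell (1,6): code 1000 → (2.000,6.440)–(1.734,6.000)
cell (2,3): code 0110 → (2.000,3.493)–(3.000,3.358)
cell (2,6): code 1101 → (2.828,7.000)–(2.000,6.440)
cell (2,7): code 1000 → (3.000,7.100)–(2.828,7.000)
cell (3,3): code 0110 → (3.000,3.358)–(4.000,3.877)
cell (3,6): code 1011 → (4.000,6.823)–(3.353,7.000)
cell (3,7): code 0001 → (3.353,7.000)–(3.000,7.100)
cell (4,3): code 0010 → (4.000,3.877)–(4.123,4.000)
cell (4,4): code 0011 → (4.123,4.000)–(4.697,5.000)
cell (4,5): code 0011 → (4.697,5.000)–(4.665,6.000)
cell (4,6): code 0001 → (4.665,6.000)–(4.000,6.823)
total: 14 segments, chained into 1 closed loop(s), length Σ = 11.033127

segments=14 loops=1 length=11.033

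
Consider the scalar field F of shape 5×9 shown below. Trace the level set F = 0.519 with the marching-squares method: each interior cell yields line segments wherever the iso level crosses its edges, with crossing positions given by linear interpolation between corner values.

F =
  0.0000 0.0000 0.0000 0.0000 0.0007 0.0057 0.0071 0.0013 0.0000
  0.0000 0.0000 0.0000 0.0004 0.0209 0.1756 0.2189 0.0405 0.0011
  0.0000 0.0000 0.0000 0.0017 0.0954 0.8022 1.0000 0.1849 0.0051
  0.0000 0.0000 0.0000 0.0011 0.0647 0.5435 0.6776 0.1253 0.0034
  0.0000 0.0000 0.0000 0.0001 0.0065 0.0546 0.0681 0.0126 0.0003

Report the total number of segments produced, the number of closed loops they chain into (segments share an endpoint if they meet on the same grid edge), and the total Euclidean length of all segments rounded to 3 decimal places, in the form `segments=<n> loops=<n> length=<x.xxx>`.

segments=8 loops=1 length=6.055

cell (1,4): code 0100 → (1.548,5.000)–(2.000,4.599)
cell (1,5): code 1100 → (1.384,6.000)–(1.548,5.000)
cell (1,6): code 1000 → (2.000,6.590)–(1.384,6.000)
cell (2,4): code 0110 → (2.000,4.599)–(3.000,4.949)
cell (2,6): code 1001 → (3.000,6.287)–(2.000,6.590)
cell (3,4): code 0010 → (3.000,4.949)–(3.050,5.000)
cell (3,5): code 0011 → (3.050,5.000)–(3.260,6.000)
cell (3,6): code 0001 → (3.260,6.000)–(3.000,6.287)
total: 8 segments, chained into 1 closed loop(s), length Σ = 6.055408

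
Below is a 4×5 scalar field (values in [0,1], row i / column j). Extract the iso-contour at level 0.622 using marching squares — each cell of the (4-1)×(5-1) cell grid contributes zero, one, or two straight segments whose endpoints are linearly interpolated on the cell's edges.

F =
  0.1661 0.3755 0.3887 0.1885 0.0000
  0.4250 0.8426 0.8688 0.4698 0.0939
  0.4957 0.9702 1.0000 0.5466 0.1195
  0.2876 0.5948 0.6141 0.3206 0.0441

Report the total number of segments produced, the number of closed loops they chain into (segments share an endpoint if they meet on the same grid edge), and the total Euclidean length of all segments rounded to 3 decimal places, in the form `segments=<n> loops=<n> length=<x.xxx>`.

cell (0,0): code 0100 → (0.528,1.000)–(1.000,0.472)
cell (0,1): code 1100 → (0.486,2.000)–(0.528,1.000)
cell (0,2): code 1000 → (1.000,2.619)–(0.486,2.000)
cell (1,0): code 0110 → (1.000,0.472)–(2.000,0.266)
cell (1,2): code 1001 → (2.000,2.834)–(1.000,2.619)
cell (2,0): code 0010 → (2.000,0.266)–(2.928,1.000)
cell (2,1): code 0011 → (2.928,1.000)–(2.980,2.000)
cell (2,2): code 0001 → (2.980,2.000)–(2.000,2.834)
total: 8 segments, chained into 1 closed loop(s), length Σ = 8.027892

segments=8 loops=1 length=8.028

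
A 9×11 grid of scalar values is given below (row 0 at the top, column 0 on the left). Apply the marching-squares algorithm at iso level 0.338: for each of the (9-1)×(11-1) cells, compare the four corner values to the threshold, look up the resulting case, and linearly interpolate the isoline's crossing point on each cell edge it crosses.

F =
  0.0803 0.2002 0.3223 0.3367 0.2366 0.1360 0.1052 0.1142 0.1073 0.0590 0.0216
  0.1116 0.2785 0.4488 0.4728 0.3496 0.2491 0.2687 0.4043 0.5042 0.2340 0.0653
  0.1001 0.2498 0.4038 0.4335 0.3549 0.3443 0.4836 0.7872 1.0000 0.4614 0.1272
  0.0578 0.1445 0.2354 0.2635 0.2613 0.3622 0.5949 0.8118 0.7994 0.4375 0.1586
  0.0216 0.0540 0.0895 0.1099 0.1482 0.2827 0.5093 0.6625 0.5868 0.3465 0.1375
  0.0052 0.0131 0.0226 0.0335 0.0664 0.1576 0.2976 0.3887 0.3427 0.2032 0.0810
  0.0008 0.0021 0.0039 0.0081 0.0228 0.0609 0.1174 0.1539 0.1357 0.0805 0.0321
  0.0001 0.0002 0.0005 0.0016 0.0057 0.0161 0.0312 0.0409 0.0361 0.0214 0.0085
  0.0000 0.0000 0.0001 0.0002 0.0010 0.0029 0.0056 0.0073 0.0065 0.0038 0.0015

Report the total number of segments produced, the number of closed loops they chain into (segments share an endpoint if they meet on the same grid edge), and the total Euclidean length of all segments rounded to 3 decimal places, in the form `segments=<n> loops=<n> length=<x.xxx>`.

cell (0,1): code 0100 → (0.124,2.000)–(1.000,1.349)
cell (0,2): code 1100 → (0.010,3.000)–(0.124,2.000)
cell (0,3): code 1100 → (0.897,4.000)–(0.010,3.000)
cell (0,4): code 1000 → (1.000,4.115)–(0.897,4.000)
cell (0,6): code 0100 → (0.771,7.000)–(1.000,6.511)
cell (0,7): code 1100 → (0.581,8.000)–(0.771,7.000)
cell (0,8): code 1000 → (1.000,8.615)–(0.581,8.000)
cell (1,1): code 0110 → (1.000,1.349)–(2.000,1.573)
cell (1,4): code 1101 → (1.934,5.000)–(1.000,4.115)
cell (1,5): code 1100 → (1.322,6.000)–(1.934,5.000)
cell (1,6): code 1110 → (1.000,6.511)–(1.322,6.000)
cell (1,8): code 1101 → (1.457,9.000)–(1.000,8.615)
cell (1,9): code 1000 → (2.000,9.369)–(1.457,9.000)
cell (2,1): code 0010 → (2.000,1.573)–(2.391,2.000)
cell (2,2): code 0011 → (2.391,2.000)–(2.562,3.000)
cell (2,3): code 0011 → (2.562,3.000)–(2.181,4.000)
cell (2,4): code 0111 → (2.181,4.000)–(3.000,4.760)
cell (2,9): code 1001 → (3.000,9.357)–(2.000,9.369)
cell (3,4): code 0010 → (3.000,4.760)–(3.304,5.000)
cell (3,5): code 0111 → (3.304,5.000)–(4.000,5.244)
cell (3,9): code 1001 → (4.000,9.041)–(3.000,9.357)
cell (4,5): code 0010 → (4.000,5.244)–(4.809,6.000)
cell (4,6): code 0111 → (4.809,6.000)–(5.000,6.443)
cell (4,8): code 1011 → (5.000,8.034)–(4.059,9.000)
cell (4,9): code 0001 → (4.059,9.000)–(4.000,9.041)
cell (5,6): code 0010 → (5.000,6.443)–(5.216,7.000)
cell (5,7): code 0011 → (5.216,7.000)–(5.023,8.000)
cell (5,8): code 0001 → (5.023,8.000)–(5.000,8.034)
total: 28 segments, chained into 1 closed loop(s), length Σ = 22.854171

segments=28 loops=1 length=22.854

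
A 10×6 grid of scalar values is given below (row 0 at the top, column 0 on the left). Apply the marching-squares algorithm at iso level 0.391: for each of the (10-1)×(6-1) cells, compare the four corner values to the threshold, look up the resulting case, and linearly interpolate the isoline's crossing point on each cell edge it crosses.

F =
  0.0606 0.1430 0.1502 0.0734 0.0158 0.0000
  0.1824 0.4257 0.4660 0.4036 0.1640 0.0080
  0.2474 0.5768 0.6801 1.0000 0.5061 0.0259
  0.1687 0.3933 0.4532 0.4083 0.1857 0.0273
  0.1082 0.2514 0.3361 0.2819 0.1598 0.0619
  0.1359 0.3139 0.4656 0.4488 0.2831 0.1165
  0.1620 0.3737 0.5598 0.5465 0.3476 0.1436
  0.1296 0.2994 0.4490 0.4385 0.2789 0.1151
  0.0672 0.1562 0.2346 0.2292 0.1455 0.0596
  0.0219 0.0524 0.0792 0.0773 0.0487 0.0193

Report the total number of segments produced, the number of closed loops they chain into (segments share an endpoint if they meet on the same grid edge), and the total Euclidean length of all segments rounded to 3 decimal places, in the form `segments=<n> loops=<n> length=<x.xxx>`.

cell (0,0): code 0100 → (0.877,1.000)–(1.000,0.857)
cell (0,1): code 1100 → (0.763,2.000)–(0.877,1.000)
cell (0,2): code 1100 → (0.962,3.000)–(0.763,2.000)
cell (0,3): code 1000 → (1.000,3.053)–(0.962,3.000)
cell (1,0): code 0110 → (1.000,0.857)–(2.000,0.436)
cell (1,3): code 1101 → (1.664,4.000)–(1.000,3.053)
cell (1,4): code 1000 → (2.000,4.240)–(1.664,4.000)
cell (2,0): code 0110 → (2.000,0.436)–(3.000,0.990)
cell (2,3): code 1011 → (3.000,3.078)–(2.359,4.000)
cell (2,4): code 0001 → (2.359,4.000)–(2.000,4.240)
cell (3,0): code 0010 → (3.000,0.990)–(3.016,1.000)
cell (3,1): code 0011 → (3.016,1.000)–(3.531,2.000)
cell (3,2): code 0011 → (3.531,2.000)–(3.137,3.000)
cell (3,3): code 0001 → (3.137,3.000)–(3.000,3.078)
cell (4,1): code 0100 → (4.424,2.000)–(5.000,1.508)
cell (4,2): code 1100 → (4.654,3.000)–(4.424,2.000)
cell (4,3): code 1000 → (5.000,3.349)–(4.654,3.000)
cell (5,1): code 0110 → (5.000,1.508)–(6.000,1.093)
cell (5,3): code 1001 → (6.000,3.782)–(5.000,3.349)
cell (6,1): code 0110 → (6.000,1.093)–(7.000,1.612)
cell (6,3): code 1001 → (7.000,3.298)–(6.000,3.782)
cell (7,1): code 0010 → (7.000,1.612)–(7.271,2.000)
cell (7,2): code 0011 → (7.271,2.000)–(7.227,3.000)
cell (7,3): code 0001 → (7.227,3.000)–(7.000,3.298)
total: 24 segments, chained into 2 closed loop(s), length Σ = 18.541981

segments=24 loops=2 length=18.542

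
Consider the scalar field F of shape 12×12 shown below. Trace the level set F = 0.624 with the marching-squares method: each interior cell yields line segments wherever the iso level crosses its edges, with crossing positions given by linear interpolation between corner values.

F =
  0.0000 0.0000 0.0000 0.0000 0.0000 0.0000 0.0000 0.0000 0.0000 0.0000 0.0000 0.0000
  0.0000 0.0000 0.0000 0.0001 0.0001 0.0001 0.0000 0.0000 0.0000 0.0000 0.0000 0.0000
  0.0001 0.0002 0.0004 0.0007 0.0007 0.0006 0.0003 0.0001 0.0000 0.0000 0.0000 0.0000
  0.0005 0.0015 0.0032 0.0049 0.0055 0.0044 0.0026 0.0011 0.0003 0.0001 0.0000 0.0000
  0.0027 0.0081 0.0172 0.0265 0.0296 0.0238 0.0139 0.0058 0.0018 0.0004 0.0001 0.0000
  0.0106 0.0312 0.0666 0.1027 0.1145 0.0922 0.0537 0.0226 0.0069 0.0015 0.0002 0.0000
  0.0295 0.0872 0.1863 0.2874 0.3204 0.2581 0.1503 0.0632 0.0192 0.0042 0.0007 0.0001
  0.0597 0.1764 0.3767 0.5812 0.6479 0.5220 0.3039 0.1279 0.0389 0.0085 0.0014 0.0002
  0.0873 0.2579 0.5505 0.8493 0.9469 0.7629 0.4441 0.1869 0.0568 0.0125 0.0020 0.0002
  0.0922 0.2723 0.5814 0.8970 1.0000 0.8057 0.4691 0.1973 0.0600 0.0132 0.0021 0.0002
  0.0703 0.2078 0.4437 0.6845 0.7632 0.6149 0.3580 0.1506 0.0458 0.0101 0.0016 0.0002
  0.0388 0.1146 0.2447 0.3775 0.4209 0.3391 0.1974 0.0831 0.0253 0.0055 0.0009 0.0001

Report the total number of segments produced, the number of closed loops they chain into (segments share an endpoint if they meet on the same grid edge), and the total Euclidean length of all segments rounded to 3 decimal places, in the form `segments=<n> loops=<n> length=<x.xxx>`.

segments=14 loops=1 length=10.717

cell (6,3): code 0100 → (6.927,4.000)–(7.000,3.642)
cell (6,4): code 1000 → (7.000,4.190)–(6.927,4.000)
cell (7,2): code 0100 → (7.160,3.000)–(8.000,2.246)
cell (7,3): code 1110 → (7.000,3.642)–(7.160,3.000)
cell (7,4): code 1101 → (7.423,5.000)–(7.000,4.190)
cell (7,5): code 1000 → (8.000,5.436)–(7.423,5.000)
cell (8,2): code 0110 → (8.000,2.246)–(9.000,2.135)
cell (8,5): code 1001 → (9.000,5.540)–(8.000,5.436)
cell (9,2): code 0110 → (9.000,2.135)–(10.000,2.749)
cell (9,4): code 1011 → (10.000,4.939)–(9.952,5.000)
cell (9,5): code 0001 → (9.952,5.000)–(9.000,5.540)
cell (10,2): code 0010 → (10.000,2.749)–(10.197,3.000)
cell (10,3): code 0011 → (10.197,3.000)–(10.407,4.000)
cell (10,4): code 0001 → (10.407,4.000)–(10.000,4.939)
total: 14 segments, chained into 1 closed loop(s), length Σ = 10.717415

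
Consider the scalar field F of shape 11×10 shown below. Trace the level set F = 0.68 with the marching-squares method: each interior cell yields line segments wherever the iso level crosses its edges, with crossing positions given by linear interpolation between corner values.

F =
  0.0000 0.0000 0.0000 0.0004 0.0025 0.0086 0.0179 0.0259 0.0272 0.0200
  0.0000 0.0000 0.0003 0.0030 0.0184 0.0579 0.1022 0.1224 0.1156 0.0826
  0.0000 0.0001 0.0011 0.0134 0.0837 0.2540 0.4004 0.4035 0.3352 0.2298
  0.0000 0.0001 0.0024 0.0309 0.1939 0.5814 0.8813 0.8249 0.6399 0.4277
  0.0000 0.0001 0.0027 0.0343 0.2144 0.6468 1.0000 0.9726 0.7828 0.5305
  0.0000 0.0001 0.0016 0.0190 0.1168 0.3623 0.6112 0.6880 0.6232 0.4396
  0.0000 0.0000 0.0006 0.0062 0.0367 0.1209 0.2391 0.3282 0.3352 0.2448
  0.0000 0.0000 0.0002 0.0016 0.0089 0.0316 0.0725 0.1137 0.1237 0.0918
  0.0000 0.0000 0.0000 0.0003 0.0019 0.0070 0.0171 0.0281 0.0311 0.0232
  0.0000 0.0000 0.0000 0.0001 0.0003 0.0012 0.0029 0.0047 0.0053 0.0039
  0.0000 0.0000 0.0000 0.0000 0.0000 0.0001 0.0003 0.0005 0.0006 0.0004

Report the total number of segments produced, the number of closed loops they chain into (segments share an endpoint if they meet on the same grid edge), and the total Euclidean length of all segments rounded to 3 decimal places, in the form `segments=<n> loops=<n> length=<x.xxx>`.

segments=12 loops=1 length=8.935

cell (2,5): code 0100 → (2.581,6.000)–(3.000,5.329)
cell (2,6): code 1100 → (2.656,7.000)–(2.581,6.000)
cell (2,7): code 1000 → (3.000,7.783)–(2.656,7.000)
cell (3,5): code 0110 → (3.000,5.329)–(4.000,5.094)
cell (3,7): code 1101 → (3.281,8.000)–(3.000,7.783)
cell (3,8): code 1000 → (4.000,8.407)–(3.281,8.000)
cell (4,5): code 0010 → (4.000,5.094)–(4.823,6.000)
cell (4,6): code 0111 → (4.823,6.000)–(5.000,6.896)
cell (4,7): code 1011 → (5.000,7.123)–(4.644,8.000)
cell (4,8): code 0001 → (4.644,8.000)–(4.000,8.407)
cell (5,6): code 0010 → (5.000,6.896)–(5.022,7.000)
cell (5,7): code 0001 → (5.022,7.000)–(5.000,7.123)
total: 12 segments, chained into 1 closed loop(s), length Σ = 8.935096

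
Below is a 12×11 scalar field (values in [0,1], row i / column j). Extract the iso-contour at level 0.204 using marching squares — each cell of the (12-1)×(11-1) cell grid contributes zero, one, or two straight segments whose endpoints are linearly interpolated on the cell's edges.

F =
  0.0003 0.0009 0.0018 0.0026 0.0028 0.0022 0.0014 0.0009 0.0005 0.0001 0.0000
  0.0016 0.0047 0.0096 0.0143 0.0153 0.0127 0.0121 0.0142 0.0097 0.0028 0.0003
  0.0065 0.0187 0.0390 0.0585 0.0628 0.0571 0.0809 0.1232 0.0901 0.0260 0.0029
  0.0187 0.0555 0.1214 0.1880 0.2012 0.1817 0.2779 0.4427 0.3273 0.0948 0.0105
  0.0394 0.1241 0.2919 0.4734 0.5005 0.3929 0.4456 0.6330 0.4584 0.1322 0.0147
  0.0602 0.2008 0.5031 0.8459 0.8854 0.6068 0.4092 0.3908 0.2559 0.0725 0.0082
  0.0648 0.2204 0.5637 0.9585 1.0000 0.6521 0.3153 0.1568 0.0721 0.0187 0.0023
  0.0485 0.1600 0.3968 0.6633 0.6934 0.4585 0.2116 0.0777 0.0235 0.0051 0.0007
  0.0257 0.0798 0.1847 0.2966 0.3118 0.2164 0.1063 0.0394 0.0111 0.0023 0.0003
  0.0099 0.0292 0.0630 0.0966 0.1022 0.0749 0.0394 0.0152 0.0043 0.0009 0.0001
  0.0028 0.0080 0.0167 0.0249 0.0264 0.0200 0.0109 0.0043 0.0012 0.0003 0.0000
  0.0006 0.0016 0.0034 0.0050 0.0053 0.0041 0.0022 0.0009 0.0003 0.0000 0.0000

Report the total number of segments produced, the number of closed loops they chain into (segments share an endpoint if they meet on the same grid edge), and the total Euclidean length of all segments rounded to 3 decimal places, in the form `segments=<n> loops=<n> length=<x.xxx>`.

segments=28 loops=1 length=22.119

cell (2,5): code 0100 → (2.625,6.000)–(3.000,5.232)
cell (2,6): code 1100 → (2.253,7.000)–(2.625,6.000)
cell (2,7): code 1100 → (2.480,8.000)–(2.253,7.000)
cell (2,8): code 1000 → (3.000,8.530)–(2.480,8.000)
cell (3,1): code 0100 → (3.484,2.000)–(4.000,1.476)
cell (3,2): code 1100 → (3.056,3.000)–(3.484,2.000)
cell (3,3): code 1100 → (3.009,4.000)–(3.056,3.000)
cell (3,4): code 1100 → (3.106,5.000)–(3.009,4.000)
cell (3,5): code 1110 → (3.000,5.232)–(3.106,5.000)
cell (3,8): code 1001 → (4.000,8.780)–(3.000,8.530)
cell (4,1): code 0110 → (4.000,1.476)–(5.000,1.011)
cell (4,8): code 1001 → (5.000,8.283)–(4.000,8.780)
cell (5,0): code 0100 → (5.163,1.000)–(6.000,0.895)
cell (5,1): code 1110 → (5.000,1.011)–(5.163,1.000)
cell (5,6): code 1011 → (6.000,6.702)–(5.798,7.000)
cell (5,7): code 0011 → (5.798,7.000)–(5.282,8.000)
cell (5,8): code 0001 → (5.282,8.000)–(5.000,8.283)
cell (6,0): code 0010 → (6.000,0.895)–(6.272,1.000)
cell (6,1): code 0111 → (6.272,1.000)–(7.000,1.186)
cell (6,6): code 1001 → (7.000,6.057)–(6.000,6.702)
cell (7,1): code 0010 → (7.000,1.186)–(7.909,2.000)
cell (7,2): code 0111 → (7.909,2.000)–(8.000,2.172)
cell (7,5): code 1011 → (8.000,5.113)–(7.072,6.000)
cell (7,6): code 0001 → (7.072,6.000)–(7.000,6.057)
cell (8,2): code 0010 → (8.000,2.172)–(8.463,3.000)
cell (8,3): code 0011 → (8.463,3.000)–(8.514,4.000)
cell (8,4): code 0011 → (8.514,4.000)–(8.088,5.000)
cell (8,5): code 0001 → (8.088,5.000)–(8.000,5.113)
total: 28 segments, chained into 1 closed loop(s), length Σ = 22.119051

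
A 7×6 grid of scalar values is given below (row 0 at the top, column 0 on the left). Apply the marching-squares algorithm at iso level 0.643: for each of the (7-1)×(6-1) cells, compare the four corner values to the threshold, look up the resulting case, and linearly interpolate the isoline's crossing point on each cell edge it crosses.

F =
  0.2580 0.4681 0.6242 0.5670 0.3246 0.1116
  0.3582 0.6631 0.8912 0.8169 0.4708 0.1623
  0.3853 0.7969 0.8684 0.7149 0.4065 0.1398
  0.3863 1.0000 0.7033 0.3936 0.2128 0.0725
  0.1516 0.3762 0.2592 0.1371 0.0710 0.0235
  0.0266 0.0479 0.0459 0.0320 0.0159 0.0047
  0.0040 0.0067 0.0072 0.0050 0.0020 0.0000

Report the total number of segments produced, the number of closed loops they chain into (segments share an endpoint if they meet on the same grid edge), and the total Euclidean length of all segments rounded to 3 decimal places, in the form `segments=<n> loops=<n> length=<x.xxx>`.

cell (0,0): code 0100 → (0.897,1.000)–(1.000,0.934)
cell (0,1): code 1100 → (0.070,2.000)–(0.897,1.000)
cell (0,2): code 1100 → (0.304,3.000)–(0.070,2.000)
cell (0,3): code 1000 → (1.000,3.502)–(0.304,3.000)
cell (1,0): code 0110 → (1.000,0.934)–(2.000,0.626)
cell (1,3): code 1001 → (2.000,3.233)–(1.000,3.502)
cell (2,0): code 0110 → (2.000,0.626)–(3.000,0.418)
cell (2,2): code 1011 → (3.000,2.195)–(2.224,3.000)
cell (2,3): code 0001 → (2.224,3.000)–(2.000,3.233)
cell (3,0): code 0010 → (3.000,0.418)–(3.572,1.000)
cell (3,1): code 0011 → (3.572,1.000)–(3.136,2.000)
cell (3,2): code 0001 → (3.136,2.000)–(3.000,2.195)
total: 12 segments, chained into 1 closed loop(s), length Σ = 9.994502

segments=12 loops=1 length=9.995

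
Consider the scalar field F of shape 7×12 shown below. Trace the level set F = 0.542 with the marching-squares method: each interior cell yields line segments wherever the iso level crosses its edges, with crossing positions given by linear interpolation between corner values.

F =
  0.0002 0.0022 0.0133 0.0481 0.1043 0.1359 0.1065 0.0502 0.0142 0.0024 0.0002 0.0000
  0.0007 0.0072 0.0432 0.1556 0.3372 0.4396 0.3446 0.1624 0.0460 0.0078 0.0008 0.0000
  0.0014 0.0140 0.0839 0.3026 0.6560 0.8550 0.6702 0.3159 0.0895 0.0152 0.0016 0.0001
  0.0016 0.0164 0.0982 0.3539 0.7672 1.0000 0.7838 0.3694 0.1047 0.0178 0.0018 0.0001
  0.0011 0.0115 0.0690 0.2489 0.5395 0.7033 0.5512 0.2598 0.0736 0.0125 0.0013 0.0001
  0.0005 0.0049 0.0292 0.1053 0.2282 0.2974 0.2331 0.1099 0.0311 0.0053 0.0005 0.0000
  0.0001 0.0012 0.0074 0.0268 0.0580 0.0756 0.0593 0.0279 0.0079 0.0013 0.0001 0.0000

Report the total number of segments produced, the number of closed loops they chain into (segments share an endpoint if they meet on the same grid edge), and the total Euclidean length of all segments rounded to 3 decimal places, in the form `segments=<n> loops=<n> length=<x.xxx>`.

cell (1,3): code 0100 → (1.642,4.000)–(2.000,3.677)
cell (1,4): code 1100 → (1.247,5.000)–(1.642,4.000)
cell (1,5): code 1100 → (1.606,6.000)–(1.247,5.000)
cell (1,6): code 1000 → (2.000,6.362)–(1.606,6.000)
cell (2,3): code 0110 → (2.000,3.677)–(3.000,3.455)
cell (2,6): code 1001 → (3.000,6.583)–(2.000,6.362)
cell (3,3): code 0010 → (3.000,3.455)–(3.989,4.000)
cell (3,4): code 0111 → (3.989,4.000)–(4.000,4.015)
cell (3,6): code 1001 → (4.000,6.032)–(3.000,6.583)
cell (4,4): code 0010 → (4.000,4.015)–(4.397,5.000)
cell (4,5): code 0011 → (4.397,5.000)–(4.029,6.000)
cell (4,6): code 0001 → (4.029,6.000)–(4.000,6.032)
total: 12 segments, chained into 1 closed loop(s), length Σ = 9.663904

segments=12 loops=1 length=9.664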